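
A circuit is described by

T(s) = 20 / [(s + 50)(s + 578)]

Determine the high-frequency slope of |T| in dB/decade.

Each pole contributes −20 dB/decade at high frequency; each zero contributes +20 dB/decade.
Net: 0 zero(s) − 2 pole(s) → -40 dB/decade.

-40 dB/decade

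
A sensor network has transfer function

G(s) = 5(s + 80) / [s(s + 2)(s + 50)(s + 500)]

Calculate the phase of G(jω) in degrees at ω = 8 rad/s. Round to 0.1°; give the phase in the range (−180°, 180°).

-170.3°

At s = jω = j8:
zero (s+80): 80 + j8 → |·| = √(80²+8²) = √6464 ≈ 80.399, ∠ = arctan(8/80) ≈ 5.71°
pole (s+2): 2 + j8 → |·| = √(2²+8²) = √68 ≈ 8.2462, ∠ = arctan(8/2) ≈ 75.96°
pole (s+50): 50 + j8 → |·| = √(50²+8²) = √2564 ≈ 50.636, ∠ = arctan(8/50) ≈ 9.09°
pole (s+500): 500 + j8 → |·| = √(500²+8²) = √250064 ≈ 500.06, ∠ = arctan(8/500) ≈ 0.92°
pole at origin: |s| = 8, ∠ = 90.00° (in denominator)
∠G = 5.71° − 175.97° = -170.26°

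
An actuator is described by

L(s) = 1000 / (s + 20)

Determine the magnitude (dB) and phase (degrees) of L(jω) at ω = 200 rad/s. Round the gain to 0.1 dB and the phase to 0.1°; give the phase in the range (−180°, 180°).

Substitute s = j200:
Numerator: 1000 = 1000 + j0
Denominator: (j200) + 20 = 20 + j200
|N| = √(1000² + 0²) ≈ 1000, ∠N ≈ 0.00°
|D| = √(20² + 200²) ≈ 201, ∠D ≈ 84.29°
|L| = 1000 / 201 ≈ 4.9751
Gain = 20 log₁₀(4.9751) ≈ 13.94 dB
∠L = 0.00° − 84.29° = -84.29°

13.9 dB, -84.3°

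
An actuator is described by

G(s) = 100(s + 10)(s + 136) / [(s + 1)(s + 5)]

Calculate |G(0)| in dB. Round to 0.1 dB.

88.7 dB

G(0) = 100·10·136 / (1·5) = 27200
20 log₁₀(27200) ≈ 88.69 dB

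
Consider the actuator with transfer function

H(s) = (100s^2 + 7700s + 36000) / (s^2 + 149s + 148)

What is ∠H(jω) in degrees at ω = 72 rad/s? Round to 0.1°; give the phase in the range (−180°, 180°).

15.9°

Substitute s = j72:
Numerator: 100(j72)^2 + 7700(j72) + 36000 = -482400 + j554400
Denominator: (j72)^2 + 149(j72) + 148 = -5036 + j10728
|N| = √(482400² + 554400²) ≈ 7.3489e+05, ∠N ≈ 131.03°
|D| = √(5036² + 10728²) ≈ 11851, ∠D ≈ 115.15°
∠H = 131.03° − 115.15° = 15.88°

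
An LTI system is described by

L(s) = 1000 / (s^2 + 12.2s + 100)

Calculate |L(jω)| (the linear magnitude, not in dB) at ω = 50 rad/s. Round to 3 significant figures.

At s = jω = j50:
quadratic: (j50)² + 12.2·j50 + 100 = -2400 + j610 → |·| ≈ 2476.3, ∠ ≈ 165.74°
|L| = 1000 / 2476.3 ≈ 0.40383

0.404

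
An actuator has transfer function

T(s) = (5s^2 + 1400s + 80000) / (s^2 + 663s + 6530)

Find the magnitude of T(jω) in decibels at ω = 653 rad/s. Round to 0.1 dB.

11.4 dB

Substitute s = j653:
Numerator: 5(j653)^2 + 1400(j653) + 80000 = -2052045 + j914200
Denominator: (j653)^2 + 663(j653) + 6530 = -419879 + j432939
|N| = √(2052045² + 914200²) ≈ 2.2465e+06, ∠N ≈ 155.99°
|D| = √(419879² + 432939²) ≈ 6.031e+05, ∠D ≈ 134.12°
|T| = 2.2465e+06 / 6.031e+05 ≈ 3.7249
Gain = 20 log₁₀(3.7249) ≈ 11.42 dB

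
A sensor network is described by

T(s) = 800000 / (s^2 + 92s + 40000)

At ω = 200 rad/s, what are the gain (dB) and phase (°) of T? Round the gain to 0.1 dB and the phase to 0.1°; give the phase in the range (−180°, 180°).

At s = jω = j200:
quadratic: (j200)² + 92·j200 + 40000 = 0 + j18400 → |·| ≈ 18400, ∠ ≈ 90.00°
|T| = 800000 / 18400 ≈ 43.478
Gain = 20 log₁₀(43.478) ≈ 32.77 dB
∠T = 0.00° − 90.00° = -90.00°

32.8 dB, -90.0°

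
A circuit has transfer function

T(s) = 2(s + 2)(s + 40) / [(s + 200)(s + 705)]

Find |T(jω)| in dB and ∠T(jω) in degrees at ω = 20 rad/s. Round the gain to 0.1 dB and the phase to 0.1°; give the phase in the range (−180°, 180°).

At s = jω = j20:
zero (s+2): 2 + j20 → |·| = √(2²+20²) = √404 ≈ 20.1, ∠ = arctan(20/2) ≈ 84.29°
zero (s+40): 40 + j20 → |·| = √(40²+20²) = √2000 ≈ 44.721, ∠ = arctan(20/40) ≈ 26.57°
pole (s+200): 200 + j20 → |·| = √(200²+20²) = √40400 ≈ 201, ∠ = arctan(20/200) ≈ 5.71°
pole (s+705): 705 + j20 → |·| = √(705²+20²) = √497425 ≈ 705.28, ∠ = arctan(20/705) ≈ 1.62°
|T| = 2 · 898.89 / 1.4176e+05 ≈ 0.012682
Gain = 20 log₁₀(0.012682) ≈ -37.94 dB
∠T = 110.86° − 7.33° = 103.53°

-37.9 dB, 103.5°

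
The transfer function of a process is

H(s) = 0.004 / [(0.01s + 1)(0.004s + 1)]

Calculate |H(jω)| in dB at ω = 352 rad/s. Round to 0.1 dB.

-64.0 dB

At ω = 352 rad/s:
pole (1 + j352·0.01) = 1 + j3.52 → |·| ≈ 3.6593, ∠ ≈ 74.14°
pole (1 + j352·0.004) = 1 + j1.408 → |·| ≈ 1.727, ∠ ≈ 54.62°
|H| = 0.004 · 1 / (3.6593 · 1.727) ≈ 0.00063295
Gain = 20 log₁₀(0.00063295) ≈ -63.97 dB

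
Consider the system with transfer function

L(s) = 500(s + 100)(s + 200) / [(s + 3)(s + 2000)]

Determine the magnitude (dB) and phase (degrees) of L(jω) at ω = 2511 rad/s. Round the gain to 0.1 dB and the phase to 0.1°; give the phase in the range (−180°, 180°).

At s = jω = j2511:
zero (s+100): 100 + j2511 → |·| = √(100²+2511²) = √6315121 ≈ 2513, ∠ = arctan(2511/100) ≈ 87.72°
zero (s+200): 200 + j2511 → |·| = √(200²+2511²) = √6345121 ≈ 2519, ∠ = arctan(2511/200) ≈ 85.45°
pole (s+3): 3 + j2511 → |·| = √(3²+2511²) = √6305130 ≈ 2511, ∠ = arctan(2511/3) ≈ 89.93°
pole (s+2000): 2000 + j2511 → |·| = √(2000²+2511²) = √10305121 ≈ 3210.2, ∠ = arctan(2511/2000) ≈ 51.46°
|L| = 500 · 6.3302e+06 / 8.0608e+06 ≈ 392.65
Gain = 20 log₁₀(392.65) ≈ 51.88 dB
∠L = 173.17° − 141.39° = 31.78°

51.9 dB, 31.8°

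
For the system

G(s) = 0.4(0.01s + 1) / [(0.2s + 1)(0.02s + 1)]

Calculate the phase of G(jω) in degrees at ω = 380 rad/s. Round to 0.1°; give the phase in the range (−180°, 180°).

-96.5°

At ω = 380 rad/s:
zero (1 + j380·0.01) = 1 + j3.8 → |·| ≈ 3.9294, ∠ ≈ 75.26°
pole (1 + j380·0.2) = 1 + j76 → |·| ≈ 76.007, ∠ ≈ 89.25°
pole (1 + j380·0.02) = 1 + j7.6 → |·| ≈ 7.6655, ∠ ≈ 82.50°
∠G = (75.26°) − (89.25° + 82.50°) = -96.49°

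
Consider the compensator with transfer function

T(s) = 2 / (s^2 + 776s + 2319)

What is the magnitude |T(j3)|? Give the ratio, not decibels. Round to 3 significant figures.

0.000610

Substitute s = j3:
Numerator: 2 = 2 + j0
Denominator: (j3)^2 + 776(j3) + 2319 = 2310 + j2328
|N| = √(2² + 0²) ≈ 2, ∠N ≈ 0.00°
|D| = √(2310² + 2328²) ≈ 3279.6, ∠D ≈ 45.22°
|T| = 2 / 3279.6 ≈ 0.00060983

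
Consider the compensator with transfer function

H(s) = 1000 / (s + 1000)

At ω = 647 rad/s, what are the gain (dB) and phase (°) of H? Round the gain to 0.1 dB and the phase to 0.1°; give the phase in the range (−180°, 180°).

Substitute s = j647:
Numerator: 1000 = 1000 + j0
Denominator: (j647) + 1000 = 1000 + j647
|N| = √(1000² + 0²) ≈ 1000, ∠N ≈ 0.00°
|D| = √(1000² + 647²) ≈ 1191.1, ∠D ≈ 32.90°
|H| = 1000 / 1191.1 ≈ 0.83956
Gain = 20 log₁₀(0.83956) ≈ -1.52 dB
∠H = 0.00° − 32.90° = -32.90°

-1.5 dB, -32.9°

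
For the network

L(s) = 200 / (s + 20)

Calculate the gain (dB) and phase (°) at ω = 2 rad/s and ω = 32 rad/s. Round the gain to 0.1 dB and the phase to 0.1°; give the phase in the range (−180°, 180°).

Substitute s = j2:
Numerator: 200 = 200 + j0
Denominator: (j2) + 20 = 20 + j2
|N| = √(200² + 0²) ≈ 200, ∠N ≈ 0.00°
|D| = √(20² + 2²) ≈ 20.1, ∠D ≈ 5.71°
|L| = 200 / 20.1 ≈ 9.9502
Gain = 20 log₁₀(9.9502) ≈ 19.96 dB
∠L = 0.00° − 5.71° = -5.71°

Substitute s = j32:
Numerator: 200 = 200 + j0
Denominator: (j32) + 20 = 20 + j32
|N| = √(200² + 0²) ≈ 200, ∠N ≈ 0.00°
|D| = √(20² + 32²) ≈ 37.736, ∠D ≈ 57.99°
|L| = 200 / 37.736 ≈ 5.3
Gain = 20 log₁₀(5.3) ≈ 14.49 dB
∠L = 0.00° − 57.99° = -57.99°

ω = 2: 20.0 dB, -5.7°; ω = 32: 14.5 dB, -58.0°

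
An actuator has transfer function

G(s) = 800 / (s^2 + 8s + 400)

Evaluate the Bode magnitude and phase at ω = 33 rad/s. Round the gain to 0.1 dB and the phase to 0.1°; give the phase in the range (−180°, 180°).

At s = jω = j33:
quadratic: (j33)² + 8·j33 + 400 = -689 + j264 → |·| ≈ 737.85, ∠ ≈ 159.03°
|G| = 800 / 737.85 ≈ 1.0842
Gain = 20 log₁₀(1.0842) ≈ 0.70 dB
∠G = 0.00° − 159.03° = -159.03°

0.7 dB, -159.0°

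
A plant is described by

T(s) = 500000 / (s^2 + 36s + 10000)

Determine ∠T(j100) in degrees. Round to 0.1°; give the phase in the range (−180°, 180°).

-90.0°

At s = jω = j100:
quadratic: (j100)² + 36·j100 + 10000 = 0 + j3600 → |·| ≈ 3600, ∠ ≈ 90.00°
∠T = 0.00° − 90.00° = -90.00°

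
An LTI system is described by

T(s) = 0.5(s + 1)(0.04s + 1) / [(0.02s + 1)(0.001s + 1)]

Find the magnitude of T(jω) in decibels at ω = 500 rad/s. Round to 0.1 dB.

53.0 dB

At ω = 500 rad/s:
zero (1 + j500·1) = 1 + j500 → |·| ≈ 500, ∠ ≈ 89.89°
zero (1 + j500·0.04) = 1 + j20 → |·| ≈ 20.025, ∠ ≈ 87.14°
pole (1 + j500·0.02) = 1 + j10 → |·| ≈ 10.05, ∠ ≈ 84.29°
pole (1 + j500·0.001) = 1 + j0.5 → |·| ≈ 1.118, ∠ ≈ 26.57°
|T| = 0.5 · 500 · 20.025 / (10.05 · 1.118) ≈ 445.56
Gain = 20 log₁₀(445.56) ≈ 52.98 dB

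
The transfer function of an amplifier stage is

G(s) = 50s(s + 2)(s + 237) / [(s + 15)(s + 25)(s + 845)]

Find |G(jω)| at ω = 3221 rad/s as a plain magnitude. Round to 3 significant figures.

48.5

At s = jω = j3221:
zero (s+2): 2 + j3221 → |·| = √(2²+3221²) = √10374845 ≈ 3221, ∠ = arctan(3221/2) ≈ 89.96°
zero (s+237): 237 + j3221 → |·| = √(237²+3221²) = √10431010 ≈ 3229.7, ∠ = arctan(3221/237) ≈ 85.79°
zero at origin: s = j3221 → |·| = 3221, ∠ = 90.00°
pole (s+15): 15 + j3221 → |·| = √(15²+3221²) = √10375066 ≈ 3221, ∠ = arctan(3221/15) ≈ 89.73°
pole (s+25): 25 + j3221 → |·| = √(25²+3221²) = √10375466 ≈ 3221.1, ∠ = arctan(3221/25) ≈ 89.56°
pole (s+845): 845 + j3221 → |·| = √(845²+3221²) = √11088866 ≈ 3330, ∠ = arctan(3221/845) ≈ 75.30°
|G| = 50 · 3.3508e+10 / 3.4549e+10 ≈ 48.493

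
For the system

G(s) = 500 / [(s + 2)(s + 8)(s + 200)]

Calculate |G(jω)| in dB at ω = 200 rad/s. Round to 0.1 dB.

-87.1 dB

At s = jω = j200:
pole (s+2): 2 + j200 → |·| = √(2²+200²) = √40004 ≈ 200.01, ∠ = arctan(200/2) ≈ 89.43°
pole (s+8): 8 + j200 → |·| = √(8²+200²) = √40064 ≈ 200.16, ∠ = arctan(200/8) ≈ 87.71°
pole (s+200): 200 + j200 → |·| = √(200²+200²) = √80000 ≈ 282.84, ∠ = arctan(200/200) ≈ 45.00°
|G| = 500 / 1.1323e+07 ≈ 4.4158e-05
Gain = 20 log₁₀(4.4158e-05) ≈ -87.10 dB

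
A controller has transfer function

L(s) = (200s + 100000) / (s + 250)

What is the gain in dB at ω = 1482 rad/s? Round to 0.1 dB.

Substitute s = j1482:
Numerator: 200(j1482) + 100000 = 100000 + j296400
Denominator: (j1482) + 250 = 250 + j1482
|N| = √(100000² + 296400²) ≈ 3.1281e+05, ∠N ≈ 71.36°
|D| = √(250² + 1482²) ≈ 1502.9, ∠D ≈ 80.42°
|L| = 3.1281e+05 / 1502.9 ≈ 208.14
Gain = 20 log₁₀(208.14) ≈ 46.37 dB

46.4 dB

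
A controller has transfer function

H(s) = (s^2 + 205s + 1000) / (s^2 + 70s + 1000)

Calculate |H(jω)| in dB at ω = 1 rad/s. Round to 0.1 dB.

Substitute s = j1:
Numerator: (j1)^2 + 205(j1) + 1000 = 999 + j205
Denominator: (j1)^2 + 70(j1) + 1000 = 999 + j70
|N| = √(999² + 205²) ≈ 1019.8, ∠N ≈ 11.60°
|D| = √(999² + 70²) ≈ 1001.4, ∠D ≈ 4.01°
|H| = 1019.8 / 1001.4 ≈ 1.0184
Gain = 20 log₁₀(1.0184) ≈ 0.16 dB

0.2 dB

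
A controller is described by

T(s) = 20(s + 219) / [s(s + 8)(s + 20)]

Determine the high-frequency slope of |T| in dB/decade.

-40 dB/decade

Each pole contributes −20 dB/decade at high frequency; each zero contributes +20 dB/decade.
Net: 1 zero(s) − 3 pole(s) → -40 dB/decade.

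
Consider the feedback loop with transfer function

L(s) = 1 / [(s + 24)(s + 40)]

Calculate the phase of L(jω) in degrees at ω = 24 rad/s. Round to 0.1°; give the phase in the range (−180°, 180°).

-76.0°

At s = jω = j24:
pole (s+24): 24 + j24 → |·| = √(24²+24²) = √1152 ≈ 33.941, ∠ = arctan(24/24) ≈ 45.00°
pole (s+40): 40 + j24 → |·| = √(40²+24²) = √2176 ≈ 46.648, ∠ = arctan(24/40) ≈ 30.96°
∠L = 0.00° − 75.96° = -75.96°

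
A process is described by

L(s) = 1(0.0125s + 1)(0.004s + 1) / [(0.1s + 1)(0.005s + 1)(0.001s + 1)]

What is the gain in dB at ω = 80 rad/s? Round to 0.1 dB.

-15.4 dB

At ω = 80 rad/s:
zero (1 + j80·0.0125) = 1 + j1 → |·| ≈ 1.4142, ∠ ≈ 45.00°
zero (1 + j80·0.004) = 1 + j0.32 → |·| ≈ 1.05, ∠ ≈ 17.74°
pole (1 + j80·0.1) = 1 + j8 → |·| ≈ 8.0623, ∠ ≈ 82.87°
pole (1 + j80·0.005) = 1 + j0.4 → |·| ≈ 1.077, ∠ ≈ 21.80°
pole (1 + j80·0.001) = 1 + j0.08 → |·| ≈ 1.0032, ∠ ≈ 4.57°
|L| = 1 · 1.4142 · 1.05 / (8.0623 · 1.077 · 1.0032) ≈ 0.17047
Gain = 20 log₁₀(0.17047) ≈ -15.37 dB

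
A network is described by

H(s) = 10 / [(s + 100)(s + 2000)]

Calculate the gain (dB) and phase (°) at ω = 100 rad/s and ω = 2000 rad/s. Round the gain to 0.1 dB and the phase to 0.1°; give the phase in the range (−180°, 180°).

At s = jω = j100:
pole (s+100): 100 + j100 → |·| = √(100²+100²) = √20000 ≈ 141.42, ∠ = arctan(100/100) ≈ 45.00°
pole (s+2000): 2000 + j100 → |·| = √(2000²+100²) = √4010000 ≈ 2002.5, ∠ = arctan(100/2000) ≈ 2.86°
|H| = 10 / 2.8319e+05 ≈ 3.5312e-05
Gain = 20 log₁₀(3.5312e-05) ≈ -89.04 dB
∠H = 0.00° − 47.86° = -47.86°

At s = jω = j2000:
pole (s+100): 100 + j2000 → |·| = √(100²+2000²) = √4010000 ≈ 2002.5, ∠ = arctan(2000/100) ≈ 87.14°
pole (s+2000): 2000 + j2000 → |·| = √(2000²+2000²) = √8000000 ≈ 2828.4, ∠ = arctan(2000/2000) ≈ 45.00°
|H| = 10 / 5.6639e+06 ≈ 1.7656e-06
Gain = 20 log₁₀(1.7656e-06) ≈ -115.06 dB
∠H = 0.00° − 132.14° = -132.14°

ω = 100: -89.0 dB, -47.9°; ω = 2000: -115.1 dB, -132.1°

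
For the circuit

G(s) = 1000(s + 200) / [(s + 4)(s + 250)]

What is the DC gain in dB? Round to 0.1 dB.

G(0) = 1000·200 / (4·250) = 200
20 log₁₀(200) ≈ 46.02 dB

46.0 dB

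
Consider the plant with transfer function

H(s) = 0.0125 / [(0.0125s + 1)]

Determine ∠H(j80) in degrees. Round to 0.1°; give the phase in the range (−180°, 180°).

At ω = 80 rad/s:
pole (1 + j80·0.0125) = 1 + j1 → |·| ≈ 1.4142, ∠ ≈ 45.00°
∠H = (0°) − (45.00°) = -45.00°

-45.0°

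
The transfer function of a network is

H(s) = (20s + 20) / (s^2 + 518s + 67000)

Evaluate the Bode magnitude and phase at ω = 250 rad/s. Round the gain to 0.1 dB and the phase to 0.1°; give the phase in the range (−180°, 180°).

-28.3 dB, 1.8°

Substitute s = j250:
Numerator: 20(j250) + 20 = 20 + j5000
Denominator: (j250)^2 + 518(j250) + 67000 = 4500 + j129500
|N| = √(20² + 5000²) ≈ 5000, ∠N ≈ 89.77°
|D| = √(4500² + 129500²) ≈ 1.2958e+05, ∠D ≈ 88.01°
|H| = 5000 / 1.2958e+05 ≈ 0.038586
Gain = 20 log₁₀(0.038586) ≈ -28.27 dB
∠H = 89.77° − 88.01° = 1.76°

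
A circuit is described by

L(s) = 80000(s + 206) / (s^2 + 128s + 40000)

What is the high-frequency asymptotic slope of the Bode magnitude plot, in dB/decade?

-20 dB/decade

Each pole contributes −20 dB/decade at high frequency; each zero contributes +20 dB/decade.
Net: 1 zero(s) − 2 pole(s) → -20 dB/decade.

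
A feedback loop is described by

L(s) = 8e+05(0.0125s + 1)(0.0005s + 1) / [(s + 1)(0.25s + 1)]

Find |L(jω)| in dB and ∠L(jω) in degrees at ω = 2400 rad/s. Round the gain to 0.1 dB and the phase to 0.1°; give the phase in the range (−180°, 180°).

28.3 dB, -41.6°

At ω = 2400 rad/s:
zero (1 + j2400·0.0125) = 1 + j30 → |·| ≈ 30.017, ∠ ≈ 88.09°
zero (1 + j2400·0.0005) = 1 + j1.2 → |·| ≈ 1.562, ∠ ≈ 50.19°
pole (1 + j2400·1) = 1 + j2400 → |·| ≈ 2400, ∠ ≈ 89.98°
pole (1 + j2400·0.25) = 1 + j600 → |·| ≈ 600, ∠ ≈ 89.90°
|L| = 8e+05 · 30.017 · 1.562 / (2400 · 600) ≈ 26.048
Gain = 20 log₁₀(26.048) ≈ 28.32 dB
∠L = (88.09° + 50.19°) − (89.98° + 89.90°) = -41.60°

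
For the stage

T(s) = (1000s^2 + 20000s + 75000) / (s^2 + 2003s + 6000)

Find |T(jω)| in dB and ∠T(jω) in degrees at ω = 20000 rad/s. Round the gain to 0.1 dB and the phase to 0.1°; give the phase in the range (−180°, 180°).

60.0 dB, 5.7°

Substitute s = j20000:
Numerator: 1000(j20000)^2 + 20000(j20000) + 75000 = -399999925000 + j400000000
Denominator: (j20000)^2 + 2003(j20000) + 6000 = -399994000 + j40060000
|N| = √(399999925000² + 400000000²) ≈ 4e+11, ∠N ≈ 179.94°
|D| = √(399994000² + 40060000²) ≈ 4.02e+08, ∠D ≈ 174.28°
|T| = 4e+11 / 4.02e+08 ≈ 995.02
Gain = 20 log₁₀(995.02) ≈ 59.96 dB
∠T = 179.94° − 174.28° = 5.66°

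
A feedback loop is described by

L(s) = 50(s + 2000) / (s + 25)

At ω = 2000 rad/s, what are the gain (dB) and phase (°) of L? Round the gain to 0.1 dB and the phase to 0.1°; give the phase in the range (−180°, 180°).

37.0 dB, -44.3°

At s = jω = j2000:
zero (s+2000): 2000 + j2000 → |·| = √(2000²+2000²) = √8000000 ≈ 2828.4, ∠ = arctan(2000/2000) ≈ 45.00°
pole (s+25): 25 + j2000 → |·| = √(25²+2000²) = √4000625 ≈ 2000.2, ∠ = arctan(2000/25) ≈ 89.28°
|L| = 50 · 2828.4 / 2000.2 ≈ 70.703
Gain = 20 log₁₀(70.703) ≈ 36.99 dB
∠L = 45.00° − 89.28° = -44.28°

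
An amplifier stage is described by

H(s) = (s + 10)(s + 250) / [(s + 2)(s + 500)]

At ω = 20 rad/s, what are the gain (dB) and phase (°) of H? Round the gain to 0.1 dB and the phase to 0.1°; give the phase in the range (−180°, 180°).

At s = jω = j20:
zero (s+10): 10 + j20 → |·| = √(10²+20²) = √500 ≈ 22.361, ∠ = arctan(20/10) ≈ 63.43°
zero (s+250): 250 + j20 → |·| = √(250²+20²) = √62900 ≈ 250.8, ∠ = arctan(20/250) ≈ 4.57°
pole (s+2): 2 + j20 → |·| = √(2²+20²) = √404 ≈ 20.1, ∠ = arctan(20/2) ≈ 84.29°
pole (s+500): 500 + j20 → |·| = √(500²+20²) = √250400 ≈ 500.4, ∠ = arctan(20/500) ≈ 2.29°
|H| = 1 · 5608.1 / 10058 ≈ 0.55758
Gain = 20 log₁₀(0.55758) ≈ -5.07 dB
∠H = 68.00° − 86.58° = -18.58°

-5.1 dB, -18.6°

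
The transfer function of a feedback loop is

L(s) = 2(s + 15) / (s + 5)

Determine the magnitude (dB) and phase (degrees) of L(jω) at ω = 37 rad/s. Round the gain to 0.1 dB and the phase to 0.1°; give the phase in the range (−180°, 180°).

6.6 dB, -14.4°

At s = jω = j37:
zero (s+15): 15 + j37 → |·| = √(15²+37²) = √1594 ≈ 39.925, ∠ = arctan(37/15) ≈ 67.93°
pole (s+5): 5 + j37 → |·| = √(5²+37²) = √1394 ≈ 37.336, ∠ = arctan(37/5) ≈ 82.30°
|L| = 2 · 39.925 / 37.336 ≈ 2.1387
Gain = 20 log₁₀(2.1387) ≈ 6.60 dB
∠L = 67.93° − 82.30° = -14.37°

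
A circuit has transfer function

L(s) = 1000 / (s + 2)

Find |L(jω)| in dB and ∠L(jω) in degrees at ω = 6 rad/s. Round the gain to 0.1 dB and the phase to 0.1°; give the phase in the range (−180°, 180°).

44.0 dB, -71.6°

At s = jω = j6:
pole (s+2): 2 + j6 → |·| = √(2²+6²) = √40 ≈ 6.3246, ∠ = arctan(6/2) ≈ 71.57°
|L| = 1000 / 6.3246 ≈ 158.11
Gain = 20 log₁₀(158.11) ≈ 43.98 dB
∠L = 0.00° − 71.57° = -71.57°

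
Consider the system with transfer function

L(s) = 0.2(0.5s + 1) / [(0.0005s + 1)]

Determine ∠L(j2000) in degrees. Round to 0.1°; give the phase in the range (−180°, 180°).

At ω = 2000 rad/s:
zero (1 + j2000·0.5) = 1 + j1000 → |·| ≈ 1000, ∠ ≈ 89.94°
pole (1 + j2000·0.0005) = 1 + j1 → |·| ≈ 1.4142, ∠ ≈ 45.00°
∠L = (89.94°) − (45.00°) = 44.94°

44.9°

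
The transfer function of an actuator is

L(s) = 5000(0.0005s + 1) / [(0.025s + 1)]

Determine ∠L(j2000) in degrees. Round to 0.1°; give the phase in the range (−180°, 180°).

At ω = 2000 rad/s:
zero (1 + j2000·0.0005) = 1 + j1 → |·| ≈ 1.4142, ∠ ≈ 45.00°
pole (1 + j2000·0.025) = 1 + j50 → |·| ≈ 50.01, ∠ ≈ 88.85°
∠L = (45.00°) − (88.85°) = -43.85°

-43.9°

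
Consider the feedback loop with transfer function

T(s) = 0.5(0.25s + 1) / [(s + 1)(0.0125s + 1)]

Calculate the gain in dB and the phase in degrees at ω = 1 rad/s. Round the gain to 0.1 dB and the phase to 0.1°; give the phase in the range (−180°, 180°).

-8.8 dB, -31.7°

At ω = 1 rad/s:
zero (1 + j1·0.25) = 1 + j0.25 → |·| ≈ 1.0308, ∠ ≈ 14.04°
pole (1 + j1·1) = 1 + j1 → |·| ≈ 1.4142, ∠ ≈ 45.00°
pole (1 + j1·0.0125) = 1 + j0.0125 → |·| ≈ 1.0001, ∠ ≈ 0.72°
|T| = 0.5 · 1.0308 / (1.4142 · 1.0001) ≈ 0.36441
Gain = 20 log₁₀(0.36441) ≈ -8.77 dB
∠T = (14.04°) − (45.00° + 0.72°) = -31.68°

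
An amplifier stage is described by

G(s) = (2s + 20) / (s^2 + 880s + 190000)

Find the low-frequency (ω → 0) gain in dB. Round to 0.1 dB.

-79.6 dB

G(0) = 20 / 190000 ≈ 0.00010526
20 log₁₀(0.00010526) ≈ -79.55 dB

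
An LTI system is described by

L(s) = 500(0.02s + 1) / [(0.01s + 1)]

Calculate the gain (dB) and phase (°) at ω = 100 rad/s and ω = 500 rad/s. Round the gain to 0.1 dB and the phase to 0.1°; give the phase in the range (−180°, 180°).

ω = 100: 58.0 dB, 18.4°; ω = 500: 59.9 dB, 5.6°

At ω = 100 rad/s:
zero (1 + j100·0.02) = 1 + j2 → |·| ≈ 2.2361, ∠ ≈ 63.43°
pole (1 + j100·0.01) = 1 + j1 → |·| ≈ 1.4142, ∠ ≈ 45.00°
|L| = 500 · 2.2361 / (1.4142) ≈ 790.59
Gain = 20 log₁₀(790.59) ≈ 57.96 dB
∠L = (63.43°) − (45.00°) = 18.43°

At ω = 500 rad/s:
zero (1 + j500·0.02) = 1 + j10 → |·| ≈ 10.05, ∠ ≈ 84.29°
pole (1 + j500·0.01) = 1 + j5 → |·| ≈ 5.099, ∠ ≈ 78.69°
|L| = 500 · 10.05 / (5.099) ≈ 985.49
Gain = 20 log₁₀(985.49) ≈ 59.87 dB
∠L = (84.29°) − (78.69°) = 5.60°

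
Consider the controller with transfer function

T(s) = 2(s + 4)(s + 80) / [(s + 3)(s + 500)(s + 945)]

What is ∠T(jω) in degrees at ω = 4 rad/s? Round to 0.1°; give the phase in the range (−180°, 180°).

At s = jω = j4:
zero (s+4): 4 + j4 → |·| = √(4²+4²) = √32 ≈ 5.6569, ∠ = arctan(4/4) ≈ 45.00°
zero (s+80): 80 + j4 → |·| = √(80²+4²) = √6416 ≈ 80.1, ∠ = arctan(4/80) ≈ 2.86°
pole (s+3): 3 + j4 → |·| = √(3²+4²) = √25 ≈ 5, ∠ = arctan(4/3) ≈ 53.13°
pole (s+500): 500 + j4 → |·| = √(500²+4²) = √250016 ≈ 500.02, ∠ = arctan(4/500) ≈ 0.46°
pole (s+945): 945 + j4 → |·| = √(945²+4²) = √893041 ≈ 945.01, ∠ = arctan(4/945) ≈ 0.24°
∠T = 47.86° − 53.83° = -5.97°

-6.0°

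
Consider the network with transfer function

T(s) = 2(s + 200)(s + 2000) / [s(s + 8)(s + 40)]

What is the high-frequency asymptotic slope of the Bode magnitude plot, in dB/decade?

Each pole contributes −20 dB/decade at high frequency; each zero contributes +20 dB/decade.
Net: 2 zero(s) − 3 pole(s) → -20 dB/decade.

-20 dB/decade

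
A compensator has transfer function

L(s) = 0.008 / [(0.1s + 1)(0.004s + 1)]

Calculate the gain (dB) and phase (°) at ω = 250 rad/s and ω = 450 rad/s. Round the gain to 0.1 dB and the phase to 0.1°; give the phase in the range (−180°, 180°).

At ω = 250 rad/s:
pole (1 + j250·0.1) = 1 + j25 → |·| ≈ 25.02, ∠ ≈ 87.71°
pole (1 + j250·0.004) = 1 + j1 → |·| ≈ 1.4142, ∠ ≈ 45.00°
|L| = 0.008 · 1 / (25.02 · 1.4142) ≈ 0.0002261
Gain = 20 log₁₀(0.0002261) ≈ -72.91 dB
∠L = (0°) − (87.71° + 45.00°) = -132.71°

At ω = 450 rad/s:
pole (1 + j450·0.1) = 1 + j45 → |·| ≈ 45.011, ∠ ≈ 88.73°
pole (1 + j450·0.004) = 1 + j1.8 → |·| ≈ 2.0591, ∠ ≈ 60.95°
|L| = 0.008 · 1 / (45.011 · 2.0591) ≈ 8.6317e-05
Gain = 20 log₁₀(8.6317e-05) ≈ -81.28 dB
∠L = (0°) − (88.73° + 60.95°) = -149.68°

ω = 250: -72.9 dB, -132.7°; ω = 450: -81.3 dB, -149.7°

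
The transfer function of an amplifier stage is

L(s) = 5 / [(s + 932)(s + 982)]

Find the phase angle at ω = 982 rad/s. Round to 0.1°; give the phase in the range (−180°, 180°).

At s = jω = j982:
pole (s+932): 932 + j982 → |·| = √(932²+982²) = √1832948 ≈ 1353.9, ∠ = arctan(982/932) ≈ 46.50°
pole (s+982): 982 + j982 → |·| = √(982²+982²) = √1928648 ≈ 1388.8, ∠ = arctan(982/982) ≈ 45.00°
∠L = 0.00° − 91.50° = -91.50°

-91.5°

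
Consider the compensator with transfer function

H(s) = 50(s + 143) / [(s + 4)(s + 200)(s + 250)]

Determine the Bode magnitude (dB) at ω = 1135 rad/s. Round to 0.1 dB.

-88.5 dB

At s = jω = j1135:
zero (s+143): 143 + j1135 → |·| = √(143²+1135²) = √1308674 ≈ 1144, ∠ = arctan(1135/143) ≈ 82.82°
pole (s+4): 4 + j1135 → |·| = √(4²+1135²) = √1288241 ≈ 1135, ∠ = arctan(1135/4) ≈ 89.80°
pole (s+200): 200 + j1135 → |·| = √(200²+1135²) = √1328225 ≈ 1152.5, ∠ = arctan(1135/200) ≈ 80.01°
pole (s+250): 250 + j1135 → |·| = √(250²+1135²) = √1350725 ≈ 1162.2, ∠ = arctan(1135/250) ≈ 77.58°
|H| = 50 · 1144 / 1.5203e+09 ≈ 3.7624e-05
Gain = 20 log₁₀(3.7624e-05) ≈ -88.49 dB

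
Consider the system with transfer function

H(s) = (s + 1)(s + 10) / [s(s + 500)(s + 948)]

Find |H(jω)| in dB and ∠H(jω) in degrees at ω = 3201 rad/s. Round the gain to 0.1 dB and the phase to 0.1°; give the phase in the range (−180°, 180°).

At s = jω = j3201:
zero (s+1): 1 + j3201 → |·| = √(1²+3201²) = √10246402 ≈ 3201, ∠ = arctan(3201/1) ≈ 89.98°
zero (s+10): 10 + j3201 → |·| = √(10²+3201²) = √10246501 ≈ 3201, ∠ = arctan(3201/10) ≈ 89.82°
pole (s+500): 500 + j3201 → |·| = √(500²+3201²) = √10496401 ≈ 3239.8, ∠ = arctan(3201/500) ≈ 81.12°
pole (s+948): 948 + j3201 → |·| = √(948²+3201²) = √11145105 ≈ 3338.4, ∠ = arctan(3201/948) ≈ 73.50°
pole at origin: |s| = 3201, ∠ = 90.00° (in denominator)
|H| = 1 · 1.0246e+07 / 3.4621e+10 ≈ 0.00029595
Gain = 20 log₁₀(0.00029595) ≈ -70.58 dB
∠H = 179.80° − 244.62° = -64.82°

-70.6 dB, -64.8°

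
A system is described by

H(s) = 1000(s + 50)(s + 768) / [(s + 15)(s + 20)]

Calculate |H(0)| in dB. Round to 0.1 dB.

H(0) = 1000·50·768 / (15·20) = 1.28e+05
20 log₁₀(1.28e+05) ≈ 102.14 dB

102.1 dB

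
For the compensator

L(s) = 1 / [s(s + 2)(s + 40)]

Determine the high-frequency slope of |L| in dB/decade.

Each pole contributes −20 dB/decade at high frequency; each zero contributes +20 dB/decade.
Net: 0 zero(s) − 3 pole(s) → -60 dB/decade.

-60 dB/decade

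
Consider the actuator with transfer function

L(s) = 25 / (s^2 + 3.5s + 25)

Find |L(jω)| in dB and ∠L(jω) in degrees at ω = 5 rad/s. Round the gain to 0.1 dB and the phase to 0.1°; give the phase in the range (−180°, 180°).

At s = jω = j5:
quadratic: (j5)² + 3.5·j5 + 25 = 0 + j17.5 → |·| ≈ 17.5, ∠ ≈ 90.00°
|L| = 25 / 17.5 ≈ 1.4286
Gain = 20 log₁₀(1.4286) ≈ 3.10 dB
∠L = 0.00° − 90.00° = -90.00°

3.1 dB, -90.0°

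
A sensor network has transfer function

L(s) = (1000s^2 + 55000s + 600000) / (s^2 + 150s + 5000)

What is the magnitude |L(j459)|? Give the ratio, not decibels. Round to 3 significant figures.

976

Substitute s = j459:
Numerator: 1000(j459)^2 + 55000(j459) + 600000 = -210081000 + j25245000
Denominator: (j459)^2 + 150(j459) + 5000 = -205681 + j68850
|N| = √(210081000² + 25245000²) ≈ 2.1159e+08, ∠N ≈ 173.15°
|D| = √(205681² + 68850²) ≈ 2.169e+05, ∠D ≈ 161.49°
|L| = 2.1159e+08 / 2.169e+05 ≈ 975.52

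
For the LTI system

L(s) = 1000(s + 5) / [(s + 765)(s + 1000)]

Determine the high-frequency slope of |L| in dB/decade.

Each pole contributes −20 dB/decade at high frequency; each zero contributes +20 dB/decade.
Net: 1 zero(s) − 2 pole(s) → -20 dB/decade.

-20 dB/decade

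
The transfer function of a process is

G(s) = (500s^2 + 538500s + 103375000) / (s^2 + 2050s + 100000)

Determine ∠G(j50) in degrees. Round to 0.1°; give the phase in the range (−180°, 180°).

-31.7°

Substitute s = j50:
Numerator: 500(j50)^2 + 538500(j50) + 103375000 = 102125000 + j26925000
Denominator: (j50)^2 + 2050(j50) + 100000 = 97500 + j102500
|N| = √(102125000² + 26925000²) ≈ 1.0561e+08, ∠N ≈ 14.77°
|D| = √(97500² + 102500²) ≈ 1.4147e+05, ∠D ≈ 46.43°
∠G = 14.77° − 46.43° = -31.66°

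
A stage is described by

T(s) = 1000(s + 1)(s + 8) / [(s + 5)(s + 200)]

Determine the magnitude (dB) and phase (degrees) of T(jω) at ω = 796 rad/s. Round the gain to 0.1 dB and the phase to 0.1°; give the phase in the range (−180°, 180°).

At s = jω = j796:
zero (s+1): 1 + j796 → |·| = √(1²+796²) = √633617 ≈ 796, ∠ = arctan(796/1) ≈ 89.93°
zero (s+8): 8 + j796 → |·| = √(8²+796²) = √633680 ≈ 796.04, ∠ = arctan(796/8) ≈ 89.42°
pole (s+5): 5 + j796 → |·| = √(5²+796²) = √633641 ≈ 796.02, ∠ = arctan(796/5) ≈ 89.64°
pole (s+200): 200 + j796 → |·| = √(200²+796²) = √673616 ≈ 820.74, ∠ = arctan(796/200) ≈ 75.90°
|T| = 1000 · 6.3365e+05 / 6.5333e+05 ≈ 969.88
Gain = 20 log₁₀(969.88) ≈ 59.73 dB
∠T = 179.35° − 165.54° = 13.81°

59.7 dB, 13.8°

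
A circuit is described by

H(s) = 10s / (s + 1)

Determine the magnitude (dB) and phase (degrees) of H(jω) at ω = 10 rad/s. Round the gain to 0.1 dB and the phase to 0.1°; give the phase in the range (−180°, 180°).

20.0 dB, 5.7°

At s = jω = j10:
zero at origin: s = j10 → |·| = 10, ∠ = 90.00°
pole (s+1): 1 + j10 → |·| = √(1²+10²) = √101 ≈ 10.05, ∠ = arctan(10/1) ≈ 84.29°
|H| = 10 · 10 / 10.05 ≈ 9.9502
Gain = 20 log₁₀(9.9502) ≈ 19.96 dB
∠H = 90.00° − 84.29° = 5.71°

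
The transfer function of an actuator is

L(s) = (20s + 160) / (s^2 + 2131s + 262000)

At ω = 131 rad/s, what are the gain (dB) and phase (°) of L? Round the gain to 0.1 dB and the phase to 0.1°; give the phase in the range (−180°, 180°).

-43.0 dB, 37.8°

Substitute s = j131:
Numerator: 20(j131) + 160 = 160 + j2620
Denominator: (j131)^2 + 2131(j131) + 262000 = 244839 + j279161
|N| = √(160² + 2620²) ≈ 2624.9, ∠N ≈ 86.51°
|D| = √(244839² + 279161²) ≈ 3.7132e+05, ∠D ≈ 48.75°
|L| = 2624.9 / 3.7132e+05 ≈ 0.0070691
Gain = 20 log₁₀(0.0070691) ≈ -43.01 dB
∠L = 86.51° − 48.75° = 37.76°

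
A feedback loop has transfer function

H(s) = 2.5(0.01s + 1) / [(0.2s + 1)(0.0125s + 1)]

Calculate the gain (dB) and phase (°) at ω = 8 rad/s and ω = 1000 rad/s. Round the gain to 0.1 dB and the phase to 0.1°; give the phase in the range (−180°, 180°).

ω = 8: 2.4 dB, -59.1°; ω = 1000: -40.0 dB, -90.9°

At ω = 8 rad/s:
zero (1 + j8·0.01) = 1 + j0.08 → |·| ≈ 1.0032, ∠ ≈ 4.57°
pole (1 + j8·0.2) = 1 + j1.6 → |·| ≈ 1.8868, ∠ ≈ 57.99°
pole (1 + j8·0.0125) = 1 + j0.1 → |·| ≈ 1.005, ∠ ≈ 5.71°
|H| = 2.5 · 1.0032 / (1.8868 · 1.005) ≈ 1.3226
Gain = 20 log₁₀(1.3226) ≈ 2.43 dB
∠H = (4.57°) − (57.99° + 5.71°) = -59.13°

At ω = 1000 rad/s:
zero (1 + j1000·0.01) = 1 + j10 → |·| ≈ 10.05, ∠ ≈ 84.29°
pole (1 + j1000·0.2) = 1 + j200 → |·| ≈ 200, ∠ ≈ 89.71°
pole (1 + j1000·0.0125) = 1 + j12.5 → |·| ≈ 12.54, ∠ ≈ 85.43°
|H| = 2.5 · 10.05 / (200 · 12.54) ≈ 0.010018
Gain = 20 log₁₀(0.010018) ≈ -39.98 dB
∠H = (84.29°) − (89.71° + 85.43°) = -90.85°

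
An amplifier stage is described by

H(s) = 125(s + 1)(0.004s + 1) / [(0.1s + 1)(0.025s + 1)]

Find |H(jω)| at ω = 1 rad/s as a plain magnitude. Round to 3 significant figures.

At ω = 1 rad/s:
zero (1 + j1·1) = 1 + j1 → |·| ≈ 1.4142, ∠ ≈ 45.00°
zero (1 + j1·0.004) = 1 + j0.004 → |·| ≈ 1, ∠ ≈ 0.23°
pole (1 + j1·0.1) = 1 + j0.1 → |·| ≈ 1.005, ∠ ≈ 5.71°
pole (1 + j1·0.025) = 1 + j0.025 → |·| ≈ 1.0003, ∠ ≈ 1.43°
|H| = 125 · 1.4142 · 1 / (1.005 · 1.0003) ≈ 175.84

176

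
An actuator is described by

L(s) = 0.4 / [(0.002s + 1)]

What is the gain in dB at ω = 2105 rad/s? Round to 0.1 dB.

At ω = 2105 rad/s:
pole (1 + j2105·0.002) = 1 + j4.21 → |·| ≈ 4.3271, ∠ ≈ 76.64°
|L| = 0.4 · 1 / (4.3271) ≈ 0.092441
Gain = 20 log₁₀(0.092441) ≈ -20.68 dB

-20.7 dB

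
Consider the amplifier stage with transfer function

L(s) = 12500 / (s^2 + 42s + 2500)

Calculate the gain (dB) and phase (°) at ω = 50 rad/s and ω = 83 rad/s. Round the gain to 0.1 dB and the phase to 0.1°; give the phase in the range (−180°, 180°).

At s = jω = j50:
quadratic: (j50)² + 42·j50 + 2500 = 0 + j2100 → |·| ≈ 2100, ∠ ≈ 90.00°
|L| = 12500 / 2100 ≈ 5.9524
Gain = 20 log₁₀(5.9524) ≈ 15.49 dB
∠L = 0.00° − 90.00° = -90.00°

At s = jω = j83:
quadratic: (j83)² + 42·j83 + 2500 = -4389 + j3486 → |·| ≈ 5605, ∠ ≈ 141.54°
|L| = 12500 / 5605 ≈ 2.2302
Gain = 20 log₁₀(2.2302) ≈ 6.97 dB
∠L = 0.00° − 141.54° = -141.54°

ω = 50: 15.5 dB, -90.0°; ω = 83: 7.0 dB, -141.5°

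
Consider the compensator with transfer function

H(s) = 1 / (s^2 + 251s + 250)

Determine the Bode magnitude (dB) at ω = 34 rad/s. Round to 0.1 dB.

Substitute s = j34:
Numerator: 1 = 1 + j0
Denominator: (j34)^2 + 251(j34) + 250 = -906 + j8534
|N| = √(1² + 0²) ≈ 1, ∠N ≈ 0.00°
|D| = √(906² + 8534²) ≈ 8582, ∠D ≈ 96.06°
|H| = 1 / 8582 ≈ 0.00011652
Gain = 20 log₁₀(0.00011652) ≈ -78.67 dB

-78.7 dB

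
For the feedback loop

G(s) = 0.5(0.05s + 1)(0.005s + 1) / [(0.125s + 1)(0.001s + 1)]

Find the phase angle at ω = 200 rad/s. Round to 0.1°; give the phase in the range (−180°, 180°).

At ω = 200 rad/s:
zero (1 + j200·0.05) = 1 + j10 → |·| ≈ 10.05, ∠ ≈ 84.29°
zero (1 + j200·0.005) = 1 + j1 → |·| ≈ 1.4142, ∠ ≈ 45.00°
pole (1 + j200·0.125) = 1 + j25 → |·| ≈ 25.02, ∠ ≈ 87.71°
pole (1 + j200·0.001) = 1 + j0.2 → |·| ≈ 1.0198, ∠ ≈ 11.31°
∠G = (84.29° + 45.00°) − (87.71° + 11.31°) = 30.27°

30.3°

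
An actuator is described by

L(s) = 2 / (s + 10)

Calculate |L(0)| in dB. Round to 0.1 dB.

-14.0 dB

L(0) = 2 / 10 = 0.2
20 log₁₀(0.2) ≈ -13.98 dB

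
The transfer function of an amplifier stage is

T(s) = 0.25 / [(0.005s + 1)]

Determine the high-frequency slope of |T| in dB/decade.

Each pole contributes −20 dB/decade at high frequency; each zero contributes +20 dB/decade.
Net: 0 zero(s) − 1 pole(s) → -20 dB/decade.

-20 dB/decade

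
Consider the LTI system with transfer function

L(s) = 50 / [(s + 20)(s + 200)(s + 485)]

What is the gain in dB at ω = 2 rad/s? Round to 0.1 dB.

-91.8 dB

At s = jω = j2:
pole (s+20): 20 + j2 → |·| = √(20²+2²) = √404 ≈ 20.1, ∠ = arctan(2/20) ≈ 5.71°
pole (s+200): 200 + j2 → |·| = √(200²+2²) = √40004 ≈ 200.01, ∠ = arctan(2/200) ≈ 0.57°
pole (s+485): 485 + j2 → |·| = √(485²+2²) = √235229 ≈ 485, ∠ = arctan(2/485) ≈ 0.24°
|L| = 50 / 1.9498e+06 ≈ 2.5644e-05
Gain = 20 log₁₀(2.5644e-05) ≈ -91.82 dB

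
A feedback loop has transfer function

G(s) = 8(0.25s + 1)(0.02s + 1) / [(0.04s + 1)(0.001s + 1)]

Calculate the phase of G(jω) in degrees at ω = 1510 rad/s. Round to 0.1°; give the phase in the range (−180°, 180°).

At ω = 1510 rad/s:
zero (1 + j1510·0.25) = 1 + j377.5 → |·| ≈ 377.5, ∠ ≈ 89.85°
zero (1 + j1510·0.02) = 1 + j30.2 → |·| ≈ 30.217, ∠ ≈ 88.10°
pole (1 + j1510·0.04) = 1 + j60.4 → |·| ≈ 60.408, ∠ ≈ 89.05°
pole (1 + j1510·0.001) = 1 + j1.51 → |·| ≈ 1.8111, ∠ ≈ 56.49°
∠G = (89.85° + 88.10°) − (89.05° + 56.49°) = 32.41°

32.4°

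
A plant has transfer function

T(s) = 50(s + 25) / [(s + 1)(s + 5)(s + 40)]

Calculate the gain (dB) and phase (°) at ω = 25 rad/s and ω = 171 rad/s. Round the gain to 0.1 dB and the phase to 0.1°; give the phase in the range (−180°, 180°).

At s = jω = j25:
zero (s+25): 25 + j25 → |·| = √(25²+25²) = √1250 ≈ 35.355, ∠ = arctan(25/25) ≈ 45.00°
pole (s+1): 1 + j25 → |·| = √(1²+25²) = √626 ≈ 25.02, ∠ = arctan(25/1) ≈ 87.71°
pole (s+5): 5 + j25 → |·| = √(5²+25²) = √650 ≈ 25.495, ∠ = arctan(25/5) ≈ 78.69°
pole (s+40): 40 + j25 → |·| = √(40²+25²) = √2225 ≈ 47.17, ∠ = arctan(25/40) ≈ 32.01°
|T| = 50 · 35.355 / 30089 ≈ 0.058751
Gain = 20 log₁₀(0.058751) ≈ -24.62 dB
∠T = 45.00° − 198.41° = -153.41°

At s = jω = j171:
zero (s+25): 25 + j171 → |·| = √(25²+171²) = √29866 ≈ 172.82, ∠ = arctan(171/25) ≈ 81.68°
pole (s+1): 1 + j171 → |·| = √(1²+171²) = √29242 ≈ 171, ∠ = arctan(171/1) ≈ 89.66°
pole (s+5): 5 + j171 → |·| = √(5²+171²) = √29266 ≈ 171.07, ∠ = arctan(171/5) ≈ 88.33°
pole (s+40): 40 + j171 → |·| = √(40²+171²) = √30841 ≈ 175.62, ∠ = arctan(171/40) ≈ 76.83°
|T| = 50 · 172.82 / 5.1374e+06 ≈ 0.001682
Gain = 20 log₁₀(0.001682) ≈ -55.48 dB
∠T = 81.68° − 254.82° = -173.14°

ω = 25: -24.6 dB, -153.4°; ω = 171: -55.5 dB, -173.1°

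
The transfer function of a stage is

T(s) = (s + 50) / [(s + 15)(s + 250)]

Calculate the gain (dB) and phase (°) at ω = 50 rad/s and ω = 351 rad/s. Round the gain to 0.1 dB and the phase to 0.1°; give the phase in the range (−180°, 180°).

At s = jω = j50:
zero (s+50): 50 + j50 → |·| = √(50²+50²) = √5000 ≈ 70.711, ∠ = arctan(50/50) ≈ 45.00°
pole (s+15): 15 + j50 → |·| = √(15²+50²) = √2725 ≈ 52.202, ∠ = arctan(50/15) ≈ 73.30°
pole (s+250): 250 + j50 → |·| = √(250²+50²) = √65000 ≈ 254.95, ∠ = arctan(50/250) ≈ 11.31°
|T| = 1 · 70.711 / 13309 ≈ 0.005313
Gain = 20 log₁₀(0.005313) ≈ -45.49 dB
∠T = 45.00° − 84.61° = -39.61°

At s = jω = j351:
zero (s+50): 50 + j351 → |·| = √(50²+351²) = √125701 ≈ 354.54, ∠ = arctan(351/50) ≈ 81.89°
pole (s+15): 15 + j351 → |·| = √(15²+351²) = √123426 ≈ 351.32, ∠ = arctan(351/15) ≈ 87.55°
pole (s+250): 250 + j351 → |·| = √(250²+351²) = √185701 ≈ 430.93, ∠ = arctan(351/250) ≈ 54.54°
|T| = 1 · 354.54 / 1.5139e+05 ≈ 0.0023419
Gain = 20 log₁₀(0.0023419) ≈ -52.61 dB
∠T = 81.89° − 142.09° = -60.20°

ω = 50: -45.5 dB, -39.6°; ω = 351: -52.6 dB, -60.2°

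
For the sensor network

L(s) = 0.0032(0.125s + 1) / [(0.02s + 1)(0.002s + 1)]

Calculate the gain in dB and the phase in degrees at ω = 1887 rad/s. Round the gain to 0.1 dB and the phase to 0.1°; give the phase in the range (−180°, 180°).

At ω = 1887 rad/s:
zero (1 + j1887·0.125) = 1 + j235.875 → |·| ≈ 235.88, ∠ ≈ 89.76°
pole (1 + j1887·0.02) = 1 + j37.74 → |·| ≈ 37.753, ∠ ≈ 88.48°
pole (1 + j1887·0.002) = 1 + j3.774 → |·| ≈ 3.9042, ∠ ≈ 75.16°
|L| = 0.0032 · 235.88 / (37.753 · 3.9042) ≈ 0.005121
Gain = 20 log₁₀(0.005121) ≈ -45.81 dB
∠L = (89.76°) − (88.48° + 75.16°) = -73.88°

-45.8 dB, -73.9°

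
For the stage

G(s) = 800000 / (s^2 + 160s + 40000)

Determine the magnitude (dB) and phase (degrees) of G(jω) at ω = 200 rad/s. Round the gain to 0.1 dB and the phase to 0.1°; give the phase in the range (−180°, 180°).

At s = jω = j200:
quadratic: (j200)² + 160·j200 + 40000 = 0 + j32000 → |·| ≈ 32000, ∠ ≈ 90.00°
|G| = 800000 / 32000 ≈ 25
Gain = 20 log₁₀(25) ≈ 27.96 dB
∠G = 0.00° − 90.00° = -90.00°

28.0 dB, -90.0°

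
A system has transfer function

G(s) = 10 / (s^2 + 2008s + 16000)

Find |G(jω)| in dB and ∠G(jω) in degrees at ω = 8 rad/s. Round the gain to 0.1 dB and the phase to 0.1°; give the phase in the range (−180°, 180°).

-67.1 dB, -45.2°

Substitute s = j8:
Numerator: 10 = 10 + j0
Denominator: (j8)^2 + 2008(j8) + 16000 = 15936 + j16064
|N| = √(10² + 0²) ≈ 10, ∠N ≈ 0.00°
|D| = √(15936² + 16064²) ≈ 22628, ∠D ≈ 45.23°
|G| = 10 / 22628 ≈ 0.00044193
Gain = 20 log₁₀(0.00044193) ≈ -67.09 dB
∠G = 0.00° − 45.23° = -45.23°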